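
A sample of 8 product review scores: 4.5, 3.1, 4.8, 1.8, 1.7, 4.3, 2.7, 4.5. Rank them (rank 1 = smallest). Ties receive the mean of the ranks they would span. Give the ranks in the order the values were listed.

Sorted (ascending): 1.7, 1.8, 2.7, 3.1, 4.3, 4.5, 4.5, 4.8
The 2 values of 4.5 occupy positions 6–7 → average rank (6+7)/2 = 6.5.

6.5, 4, 8, 2, 1, 5, 3, 6.5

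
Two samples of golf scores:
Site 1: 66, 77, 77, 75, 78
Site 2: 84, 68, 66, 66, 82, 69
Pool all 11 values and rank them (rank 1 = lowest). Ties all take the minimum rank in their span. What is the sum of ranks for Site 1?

Sorted (ascending): 66, 66, 66, 68, 69, 75, 77, 77, 78, 82, 84
The 3 values of 66 occupy positions 1–3 → each gets rank 1.
The 2 values of 77 occupy positions 7–8 → each gets rank 7.
Site 1 values → pooled ranks: 66→1, 77→7, 77→7, 75→6, 78→9
Rank sum = 1 + 7 + 7 + 6 + 9 = 30

30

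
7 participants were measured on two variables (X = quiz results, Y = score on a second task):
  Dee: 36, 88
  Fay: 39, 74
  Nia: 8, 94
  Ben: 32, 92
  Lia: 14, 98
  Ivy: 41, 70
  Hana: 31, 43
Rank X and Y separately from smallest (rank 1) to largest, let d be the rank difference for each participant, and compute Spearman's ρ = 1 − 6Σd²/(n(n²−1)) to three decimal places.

Ranks of variable 1: 5, 6, 1, 4, 2, 7, 3
Ranks of variable 2: 4, 3, 6, 5, 7, 2, 1
d = r₁ − r₂: 1, 3, -5, -1, -5, 5, 2
d²: 1, 9, 25, 1, 25, 25, 4; Σd² = 90
ρ = 1 − 6·90/(7·48) = 1 − 540/336 = -0.607

-0.607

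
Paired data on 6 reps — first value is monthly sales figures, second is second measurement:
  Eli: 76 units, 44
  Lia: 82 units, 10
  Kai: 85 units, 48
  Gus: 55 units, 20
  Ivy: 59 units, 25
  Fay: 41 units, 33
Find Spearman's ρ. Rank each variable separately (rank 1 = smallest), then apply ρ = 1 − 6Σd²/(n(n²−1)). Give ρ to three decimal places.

0.257

Ranks of variable 1: 4, 5, 6, 2, 3, 1
Ranks of variable 2: 5, 1, 6, 2, 3, 4
d = r₁ − r₂: -1, 4, 0, 0, 0, -3
d²: 1, 16, 0, 0, 0, 9; Σd² = 26
ρ = 1 − 6·26/(6·35) = 1 − 156/210 = 0.257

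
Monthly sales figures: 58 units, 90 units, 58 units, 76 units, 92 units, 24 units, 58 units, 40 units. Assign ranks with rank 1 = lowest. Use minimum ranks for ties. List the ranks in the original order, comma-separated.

Sorted (ascending): 24, 40, 58, 58, 58, 76, 90, 92
The 3 values of 58 occupy positions 3–5 → each gets rank 3.

3, 7, 3, 6, 8, 1, 3, 2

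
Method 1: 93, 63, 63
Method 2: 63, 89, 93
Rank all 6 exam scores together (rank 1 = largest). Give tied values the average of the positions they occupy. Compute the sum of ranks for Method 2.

9.5

Sorted (descending): 93, 93, 89, 63, 63, 63
The 2 values of 93 occupy positions 1–2 → average rank (1+2)/2 = 1.5.
The 3 values of 63 occupy positions 4–6 → average rank 5.
Method 2 values → pooled ranks: 63→5, 89→3, 93→1.5
Rank sum = 5 + 3 + 1.5 = 9.5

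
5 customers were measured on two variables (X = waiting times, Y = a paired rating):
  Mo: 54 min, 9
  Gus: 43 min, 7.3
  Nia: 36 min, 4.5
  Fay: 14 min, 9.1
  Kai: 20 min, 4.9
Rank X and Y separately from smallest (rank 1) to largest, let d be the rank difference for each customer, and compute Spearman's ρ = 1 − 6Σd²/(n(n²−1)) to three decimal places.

-0.100

Ranks of variable 1: 5, 4, 3, 1, 2
Ranks of variable 2: 4, 3, 1, 5, 2
d = r₁ − r₂: 1, 1, 2, -4, 0
d²: 1, 1, 4, 16, 0; Σd² = 22
ρ = 1 − 6·22/(5·24) = 1 − 132/120 = -0.100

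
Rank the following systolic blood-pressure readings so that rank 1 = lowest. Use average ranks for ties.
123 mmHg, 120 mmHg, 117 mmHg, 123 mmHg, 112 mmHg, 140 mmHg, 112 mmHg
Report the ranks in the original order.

5.5, 4, 3, 5.5, 1.5, 7, 1.5

Sorted (ascending): 112, 112, 117, 120, 123, 123, 140
The 2 values of 112 occupy positions 1–2 → average rank (1+2)/2 = 1.5.
The 2 values of 123 occupy positions 5–6 → average rank (5+6)/2 = 5.5.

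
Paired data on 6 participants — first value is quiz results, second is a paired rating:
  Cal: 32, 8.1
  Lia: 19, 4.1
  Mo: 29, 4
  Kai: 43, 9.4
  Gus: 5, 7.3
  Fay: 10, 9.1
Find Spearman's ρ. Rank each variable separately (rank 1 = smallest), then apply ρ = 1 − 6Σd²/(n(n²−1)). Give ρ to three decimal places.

Ranks of variable 1: 5, 3, 4, 6, 1, 2
Ranks of variable 2: 4, 2, 1, 6, 3, 5
d = r₁ − r₂: 1, 1, 3, 0, -2, -3
d²: 1, 1, 9, 0, 4, 9; Σd² = 24
ρ = 1 − 6·24/(6·35) = 1 − 144/210 = 0.314

0.314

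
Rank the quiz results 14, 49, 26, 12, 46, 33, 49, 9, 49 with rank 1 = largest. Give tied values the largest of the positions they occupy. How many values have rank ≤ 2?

0

Sorted (descending): 49, 49, 49, 46, 33, 26, 14, 12, 9
The 3 values of 49 occupy positions 1–3 → each gets rank 3.
Ranks ≤ 2: {} → 0 values.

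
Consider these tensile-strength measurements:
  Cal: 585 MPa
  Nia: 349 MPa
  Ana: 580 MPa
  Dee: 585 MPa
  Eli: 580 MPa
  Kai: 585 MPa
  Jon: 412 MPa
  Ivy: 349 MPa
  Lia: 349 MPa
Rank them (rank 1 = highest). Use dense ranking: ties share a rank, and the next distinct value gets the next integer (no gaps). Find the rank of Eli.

Sorted (descending): 585, 585, 585, 580, 580, 412, 349, 349, 349
The 3 values of 585 share dense rank 1.
The 2 values of 580 share dense rank 2.
The 3 values of 349 share dense rank 4.
Remaining distinct values take the next consecutive integers.
Eli has value 580 MPa → rank 2.

2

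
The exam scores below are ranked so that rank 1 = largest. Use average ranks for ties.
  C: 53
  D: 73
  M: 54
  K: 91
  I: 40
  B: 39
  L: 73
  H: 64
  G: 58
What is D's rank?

Sorted (descending): 91, 73, 73, 64, 58, 54, 53, 40, 39
The 2 values of 73 occupy positions 2–3 → average rank (2+3)/2 = 2.5.
D has value 73 → rank 2.5.

2.5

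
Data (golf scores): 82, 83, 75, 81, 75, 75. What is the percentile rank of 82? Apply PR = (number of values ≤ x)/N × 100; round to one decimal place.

N = 6.
Strictly below 82: 4. Equal to 82: 1.
PR = 5/6 × 100 = 83.3

83.3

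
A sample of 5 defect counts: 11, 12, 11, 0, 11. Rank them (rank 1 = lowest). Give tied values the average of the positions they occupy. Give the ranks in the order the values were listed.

Sorted (ascending): 0, 11, 11, 11, 12
The 3 values of 11 occupy positions 2–4 → average rank 3.

3, 5, 3, 1, 3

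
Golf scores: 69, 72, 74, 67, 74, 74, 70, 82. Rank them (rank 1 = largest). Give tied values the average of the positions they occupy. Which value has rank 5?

Sorted (descending): 82, 74, 74, 74, 72, 70, 69, 67
The 3 values of 74 occupy positions 2–4 → average rank 3.
Rank 5 → value 72.

72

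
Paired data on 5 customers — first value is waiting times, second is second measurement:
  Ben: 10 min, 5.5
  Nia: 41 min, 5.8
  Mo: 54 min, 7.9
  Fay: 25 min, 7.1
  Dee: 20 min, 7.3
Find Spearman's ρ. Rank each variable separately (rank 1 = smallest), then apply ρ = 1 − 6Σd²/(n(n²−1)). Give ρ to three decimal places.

Ranks of variable 1: 1, 4, 5, 3, 2
Ranks of variable 2: 1, 2, 5, 3, 4
d = r₁ − r₂: 0, 2, 0, 0, -2
d²: 0, 4, 0, 0, 4; Σd² = 8
ρ = 1 − 6·8/(5·24) = 1 − 48/120 = 0.600

0.600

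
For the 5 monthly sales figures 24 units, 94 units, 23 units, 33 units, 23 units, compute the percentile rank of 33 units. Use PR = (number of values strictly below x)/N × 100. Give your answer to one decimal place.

N = 5.
Strictly below 33: 3. Equal to 33: 1.
PR = 3/5 × 100 = 60.0

60.0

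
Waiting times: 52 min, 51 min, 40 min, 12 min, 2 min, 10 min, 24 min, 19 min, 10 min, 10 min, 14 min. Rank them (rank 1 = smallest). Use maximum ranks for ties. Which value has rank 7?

Sorted (ascending): 2, 10, 10, 10, 12, 14, 19, 24, 40, 51, 52
The 3 values of 10 occupy positions 2–4 → each gets rank 4.
Rank 7 → value 19.

19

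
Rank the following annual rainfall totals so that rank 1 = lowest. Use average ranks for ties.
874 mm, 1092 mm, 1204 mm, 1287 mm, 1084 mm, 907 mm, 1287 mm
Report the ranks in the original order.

1, 4, 5, 6.5, 3, 2, 6.5

Sorted (ascending): 874, 907, 1084, 1092, 1204, 1287, 1287
The 2 values of 1287 occupy positions 6–7 → average rank (6+7)/2 = 6.5.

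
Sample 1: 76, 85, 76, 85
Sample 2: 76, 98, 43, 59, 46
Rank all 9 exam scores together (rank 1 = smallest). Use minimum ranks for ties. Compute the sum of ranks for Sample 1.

22

Sorted (ascending): 43, 46, 59, 76, 76, 76, 85, 85, 98
The 3 values of 76 occupy positions 4–6 → each gets rank 4.
The 2 values of 85 occupy positions 7–8 → each gets rank 7.
Sample 1 values → pooled ranks: 76→4, 85→7, 76→4, 85→7
Rank sum = 4 + 7 + 4 + 7 = 22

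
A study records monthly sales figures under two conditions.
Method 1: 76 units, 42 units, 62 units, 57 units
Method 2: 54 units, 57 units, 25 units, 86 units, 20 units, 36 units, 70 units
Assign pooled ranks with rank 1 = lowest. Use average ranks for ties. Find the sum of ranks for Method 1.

Sorted (ascending): 20, 25, 36, 42, 54, 57, 57, 62, 70, 76, 86
The 2 values of 57 occupy positions 6–7 → average rank (6+7)/2 = 6.5.
Method 1 values → pooled ranks: 76→10, 42→4, 62→8, 57→6.5
Rank sum = 10 + 4 + 8 + 6.5 = 28.5

28.5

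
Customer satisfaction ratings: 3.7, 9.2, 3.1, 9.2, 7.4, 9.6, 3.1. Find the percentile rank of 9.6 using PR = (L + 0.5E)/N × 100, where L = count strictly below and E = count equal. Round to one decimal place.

N = 7.
Strictly below 9.6: 6. Equal to 9.6: 1.
PR = (6 + 0.5·1)/7 × 100 = 92.9

92.9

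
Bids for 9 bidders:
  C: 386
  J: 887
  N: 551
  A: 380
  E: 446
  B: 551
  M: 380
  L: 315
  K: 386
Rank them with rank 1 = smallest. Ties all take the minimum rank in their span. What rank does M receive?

Sorted (ascending): 315, 380, 380, 386, 386, 446, 551, 551, 887
The 2 values of 380 occupy positions 2–3 → each gets rank 2.
The 2 values of 386 occupy positions 4–5 → each gets rank 4.
The 2 values of 551 occupy positions 7–8 → each gets rank 7.
M has value 380 → rank 2.

2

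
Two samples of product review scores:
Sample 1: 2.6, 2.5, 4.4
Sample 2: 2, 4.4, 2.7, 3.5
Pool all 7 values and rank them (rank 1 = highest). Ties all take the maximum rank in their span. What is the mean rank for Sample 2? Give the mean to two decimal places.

Sorted (descending): 4.4, 4.4, 3.5, 2.7, 2.6, 2.5, 2
The 2 values of 4.4 occupy positions 1–2 → each gets rank 2.
Sample 2 values → pooled ranks: 2→7, 4.4→2, 2.7→4, 3.5→3
Mean rank = (7 + 2 + 4 + 3) / 4 = 4.00

4.00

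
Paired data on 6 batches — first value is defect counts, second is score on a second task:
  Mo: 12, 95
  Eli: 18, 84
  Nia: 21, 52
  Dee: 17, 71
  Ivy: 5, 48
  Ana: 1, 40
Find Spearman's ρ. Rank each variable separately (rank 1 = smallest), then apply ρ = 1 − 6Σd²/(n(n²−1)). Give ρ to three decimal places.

Ranks of variable 1: 3, 5, 6, 4, 2, 1
Ranks of variable 2: 6, 5, 3, 4, 2, 1
d = r₁ − r₂: -3, 0, 3, 0, 0, 0
d²: 9, 0, 9, 0, 0, 0; Σd² = 18
ρ = 1 − 6·18/(6·35) = 1 − 108/210 = 0.486

0.486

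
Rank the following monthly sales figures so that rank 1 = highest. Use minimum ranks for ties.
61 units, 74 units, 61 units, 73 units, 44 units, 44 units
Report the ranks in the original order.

3, 1, 3, 2, 5, 5

Sorted (descending): 74, 73, 61, 61, 44, 44
The 2 values of 61 occupy positions 3–4 → each gets rank 3.
The 2 values of 44 occupy positions 5–6 → each gets rank 5.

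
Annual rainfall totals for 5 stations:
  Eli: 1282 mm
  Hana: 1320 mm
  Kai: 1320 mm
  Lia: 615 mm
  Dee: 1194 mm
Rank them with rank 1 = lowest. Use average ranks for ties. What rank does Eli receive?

3

Sorted (ascending): 615, 1194, 1282, 1320, 1320
The 2 values of 1320 occupy positions 4–5 → average rank (4+5)/2 = 4.5.
Eli has value 1282 mm → rank 3.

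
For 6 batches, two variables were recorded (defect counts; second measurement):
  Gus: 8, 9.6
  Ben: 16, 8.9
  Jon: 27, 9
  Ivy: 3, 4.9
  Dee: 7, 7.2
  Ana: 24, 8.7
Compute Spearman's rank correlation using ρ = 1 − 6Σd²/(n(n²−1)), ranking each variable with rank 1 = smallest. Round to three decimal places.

0.600

Ranks of variable 1: 3, 4, 6, 1, 2, 5
Ranks of variable 2: 6, 4, 5, 1, 2, 3
d = r₁ − r₂: -3, 0, 1, 0, 0, 2
d²: 9, 0, 1, 0, 0, 4; Σd² = 14
ρ = 1 − 6·14/(6·35) = 1 − 84/210 = 0.600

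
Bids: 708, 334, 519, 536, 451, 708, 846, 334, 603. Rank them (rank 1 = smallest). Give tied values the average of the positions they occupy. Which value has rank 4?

519

Sorted (ascending): 334, 334, 451, 519, 536, 603, 708, 708, 846
The 2 values of 334 occupy positions 1–2 → average rank (1+2)/2 = 1.5.
The 2 values of 708 occupy positions 7–8 → average rank (7+8)/2 = 7.5.
Rank 4 → value 519.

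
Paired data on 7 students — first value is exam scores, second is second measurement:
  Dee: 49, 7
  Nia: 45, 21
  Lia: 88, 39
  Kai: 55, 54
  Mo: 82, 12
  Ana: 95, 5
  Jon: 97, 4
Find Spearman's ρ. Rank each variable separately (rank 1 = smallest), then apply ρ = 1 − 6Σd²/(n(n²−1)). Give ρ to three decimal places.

Ranks of variable 1: 2, 1, 5, 3, 4, 6, 7
Ranks of variable 2: 3, 5, 6, 7, 4, 2, 1
d = r₁ − r₂: -1, -4, -1, -4, 0, 4, 6
d²: 1, 16, 1, 16, 0, 16, 36; Σd² = 86
ρ = 1 − 6·86/(7·48) = 1 − 516/336 = -0.536

-0.536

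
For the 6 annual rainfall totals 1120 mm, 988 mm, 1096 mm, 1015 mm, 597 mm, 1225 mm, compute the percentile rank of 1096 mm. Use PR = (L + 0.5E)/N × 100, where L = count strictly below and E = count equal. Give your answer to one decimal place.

N = 6.
Strictly below 1096: 3. Equal to 1096: 1.
PR = (3 + 0.5·1)/6 × 100 = 58.3

58.3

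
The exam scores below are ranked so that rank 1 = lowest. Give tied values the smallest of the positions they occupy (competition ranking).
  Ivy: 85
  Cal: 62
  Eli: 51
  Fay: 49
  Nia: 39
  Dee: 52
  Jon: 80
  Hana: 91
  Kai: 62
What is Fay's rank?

Sorted (ascending): 39, 49, 51, 52, 62, 62, 80, 85, 91
The 2 values of 62 occupy positions 5–6 → each gets rank 5.
Fay has value 49 → rank 2.

2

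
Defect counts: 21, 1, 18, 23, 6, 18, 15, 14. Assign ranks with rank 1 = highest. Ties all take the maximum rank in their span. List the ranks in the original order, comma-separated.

Sorted (descending): 23, 21, 18, 18, 15, 14, 6, 1
The 2 values of 18 occupy positions 3–4 → each gets rank 4.

2, 8, 4, 1, 7, 4, 5, 6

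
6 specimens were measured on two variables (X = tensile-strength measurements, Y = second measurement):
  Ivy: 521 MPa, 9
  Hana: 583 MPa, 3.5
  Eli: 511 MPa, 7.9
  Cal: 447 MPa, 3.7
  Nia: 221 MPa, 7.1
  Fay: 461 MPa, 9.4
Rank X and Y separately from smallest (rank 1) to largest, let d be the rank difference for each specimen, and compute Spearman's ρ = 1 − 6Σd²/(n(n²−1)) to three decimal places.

-0.086

Ranks of variable 1: 5, 6, 4, 2, 1, 3
Ranks of variable 2: 5, 1, 4, 2, 3, 6
d = r₁ − r₂: 0, 5, 0, 0, -2, -3
d²: 0, 25, 0, 0, 4, 9; Σd² = 38
ρ = 1 − 6·38/(6·35) = 1 − 228/210 = -0.086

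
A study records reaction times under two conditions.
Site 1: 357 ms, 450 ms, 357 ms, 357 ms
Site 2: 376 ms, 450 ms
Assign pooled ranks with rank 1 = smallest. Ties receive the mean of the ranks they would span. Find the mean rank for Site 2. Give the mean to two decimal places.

4.75

Sorted (ascending): 357, 357, 357, 376, 450, 450
The 3 values of 357 occupy positions 1–3 → average rank 2.
The 2 values of 450 occupy positions 5–6 → average rank (5+6)/2 = 5.5.
Site 2 values → pooled ranks: 376→4, 450→5.5
Mean rank = (4 + 5.5) / 2 = 4.75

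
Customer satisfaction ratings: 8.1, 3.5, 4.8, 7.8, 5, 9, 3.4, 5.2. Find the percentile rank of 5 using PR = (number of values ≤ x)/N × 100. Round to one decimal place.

N = 8.
Strictly below 5: 3. Equal to 5: 1.
PR = 4/8 × 100 = 50.0

50.0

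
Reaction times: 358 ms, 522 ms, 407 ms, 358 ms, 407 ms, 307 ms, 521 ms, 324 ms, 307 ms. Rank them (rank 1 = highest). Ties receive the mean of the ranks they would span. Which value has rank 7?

324

Sorted (descending): 522, 521, 407, 407, 358, 358, 324, 307, 307
The 2 values of 407 occupy positions 3–4 → average rank (3+4)/2 = 3.5.
The 2 values of 358 occupy positions 5–6 → average rank (5+6)/2 = 5.5.
The 2 values of 307 occupy positions 8–9 → average rank (8+9)/2 = 8.5.
Rank 7 → value 324.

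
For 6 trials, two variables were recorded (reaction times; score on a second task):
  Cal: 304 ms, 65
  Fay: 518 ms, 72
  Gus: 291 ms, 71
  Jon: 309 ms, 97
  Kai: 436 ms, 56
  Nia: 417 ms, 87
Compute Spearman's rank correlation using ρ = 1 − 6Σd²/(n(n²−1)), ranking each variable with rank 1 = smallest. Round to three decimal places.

Ranks of variable 1: 2, 6, 1, 3, 5, 4
Ranks of variable 2: 2, 4, 3, 6, 1, 5
d = r₁ − r₂: 0, 2, -2, -3, 4, -1
d²: 0, 4, 4, 9, 16, 1; Σd² = 34
ρ = 1 − 6·34/(6·35) = 1 − 204/210 = 0.029

0.029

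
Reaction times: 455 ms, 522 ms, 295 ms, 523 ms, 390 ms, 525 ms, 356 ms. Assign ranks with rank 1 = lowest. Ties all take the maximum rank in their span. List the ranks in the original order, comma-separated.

4, 5, 1, 6, 3, 7, 2

Sorted (ascending): 295, 356, 390, 455, 522, 523, 525
No ties — each value takes its position as its rank.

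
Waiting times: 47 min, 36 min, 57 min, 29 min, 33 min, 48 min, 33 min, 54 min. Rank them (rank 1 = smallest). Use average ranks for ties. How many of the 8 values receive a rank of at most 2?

1

Sorted (ascending): 29, 33, 33, 36, 47, 48, 54, 57
The 2 values of 33 occupy positions 2–3 → average rank (2+3)/2 = 2.5.
Ranks ≤ 2: {1} → 1 value.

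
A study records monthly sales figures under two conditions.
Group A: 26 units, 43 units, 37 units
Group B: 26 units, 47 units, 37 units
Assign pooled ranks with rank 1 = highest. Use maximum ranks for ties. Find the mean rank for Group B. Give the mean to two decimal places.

Sorted (descending): 47, 43, 37, 37, 26, 26
The 2 values of 37 occupy positions 3–4 → each gets rank 4.
The 2 values of 26 occupy positions 5–6 → each gets rank 6.
Group B values → pooled ranks: 26→6, 47→1, 37→4
Mean rank = (6 + 1 + 4) / 3 = 3.67

3.67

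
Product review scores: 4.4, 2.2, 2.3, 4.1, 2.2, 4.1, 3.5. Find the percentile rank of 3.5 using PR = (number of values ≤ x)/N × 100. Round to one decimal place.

57.1

N = 7.
Strictly below 3.5: 3. Equal to 3.5: 1.
PR = 4/7 × 100 = 57.1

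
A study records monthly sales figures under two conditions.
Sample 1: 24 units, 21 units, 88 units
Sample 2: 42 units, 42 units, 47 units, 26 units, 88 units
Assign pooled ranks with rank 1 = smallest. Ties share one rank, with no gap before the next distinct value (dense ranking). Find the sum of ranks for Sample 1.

9

Sorted (ascending): 21, 24, 26, 42, 42, 47, 88, 88
The 2 values of 42 share dense rank 4.
The 2 values of 88 share dense rank 6.
Remaining distinct values take the next consecutive integers.
Sample 1 values → pooled ranks: 24→2, 21→1, 88→6
Rank sum = 2 + 1 + 6 = 9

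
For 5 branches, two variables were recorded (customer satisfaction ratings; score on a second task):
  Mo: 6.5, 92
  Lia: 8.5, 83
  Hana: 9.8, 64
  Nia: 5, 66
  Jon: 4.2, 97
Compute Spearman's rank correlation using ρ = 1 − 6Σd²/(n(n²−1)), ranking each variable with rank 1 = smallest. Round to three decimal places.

-0.700

Ranks of variable 1: 3, 4, 5, 2, 1
Ranks of variable 2: 4, 3, 1, 2, 5
d = r₁ − r₂: -1, 1, 4, 0, -4
d²: 1, 1, 16, 0, 16; Σd² = 34
ρ = 1 − 6·34/(5·24) = 1 − 204/120 = -0.700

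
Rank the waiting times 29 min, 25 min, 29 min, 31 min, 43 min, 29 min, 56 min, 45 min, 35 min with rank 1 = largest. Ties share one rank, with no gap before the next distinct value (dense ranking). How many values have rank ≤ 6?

8

Sorted (descending): 56, 45, 43, 35, 31, 29, 29, 29, 25
The 3 values of 29 share dense rank 6.
Remaining distinct values take the next consecutive integers.
Ranks ≤ 6: {1, 2, 3, 4, 5, 6, 6, 6} → 8 values.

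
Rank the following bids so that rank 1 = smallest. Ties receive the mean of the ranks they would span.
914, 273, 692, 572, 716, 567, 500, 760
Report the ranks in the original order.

8, 1, 5, 4, 6, 3, 2, 7

Sorted (ascending): 273, 500, 567, 572, 692, 716, 760, 914
No ties — each value takes its position as its rank.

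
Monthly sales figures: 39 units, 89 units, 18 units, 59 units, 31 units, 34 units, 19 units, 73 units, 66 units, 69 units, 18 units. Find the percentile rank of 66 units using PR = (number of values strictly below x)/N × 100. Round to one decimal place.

N = 11.
Strictly below 66: 7. Equal to 66: 1.
PR = 7/11 × 100 = 63.6

63.6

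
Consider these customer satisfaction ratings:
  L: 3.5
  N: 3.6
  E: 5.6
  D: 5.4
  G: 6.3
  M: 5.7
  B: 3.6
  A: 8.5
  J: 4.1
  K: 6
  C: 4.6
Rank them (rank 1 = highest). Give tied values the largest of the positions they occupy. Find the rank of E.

Sorted (descending): 8.5, 6.3, 6, 5.7, 5.6, 5.4, 4.6, 4.1, 3.6, 3.6, 3.5
The 2 values of 3.6 occupy positions 9–10 → each gets rank 10.
E has value 5.6 → rank 5.

5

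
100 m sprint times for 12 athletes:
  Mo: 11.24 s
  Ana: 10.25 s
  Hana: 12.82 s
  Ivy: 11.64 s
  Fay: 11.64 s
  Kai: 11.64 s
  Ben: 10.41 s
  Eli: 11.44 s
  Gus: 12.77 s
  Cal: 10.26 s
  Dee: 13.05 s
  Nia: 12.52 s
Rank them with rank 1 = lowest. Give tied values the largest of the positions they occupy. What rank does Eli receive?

Sorted (ascending): 10.25, 10.26, 10.41, 11.24, 11.44, 11.64, 11.64, 11.64, 12.52, 12.77, 12.82, 13.05
The 3 values of 11.64 occupy positions 6–8 → each gets rank 8.
Eli has value 11.44 s → rank 5.

5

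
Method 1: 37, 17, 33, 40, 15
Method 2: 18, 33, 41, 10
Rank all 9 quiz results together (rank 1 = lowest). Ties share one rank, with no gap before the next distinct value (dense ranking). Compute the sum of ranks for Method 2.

Sorted (ascending): 10, 15, 17, 18, 33, 33, 37, 40, 41
The 2 values of 33 share dense rank 5.
Remaining distinct values take the next consecutive integers.
Method 2 values → pooled ranks: 18→4, 33→5, 41→8, 10→1
Rank sum = 4 + 5 + 8 + 1 = 18

18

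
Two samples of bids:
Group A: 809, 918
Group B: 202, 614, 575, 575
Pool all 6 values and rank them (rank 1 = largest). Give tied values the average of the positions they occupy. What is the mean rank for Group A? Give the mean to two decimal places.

1.50

Sorted (descending): 918, 809, 614, 575, 575, 202
The 2 values of 575 occupy positions 4–5 → average rank (4+5)/2 = 4.5.
Group A values → pooled ranks: 809→2, 918→1
Mean rank = (2 + 1) / 2 = 1.50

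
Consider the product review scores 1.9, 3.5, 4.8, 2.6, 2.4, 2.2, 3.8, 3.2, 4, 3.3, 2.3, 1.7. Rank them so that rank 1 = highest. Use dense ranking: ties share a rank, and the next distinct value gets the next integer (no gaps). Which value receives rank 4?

Sorted (descending): 4.8, 4, 3.8, 3.5, 3.3, 3.2, 2.6, 2.4, 2.3, 2.2, 1.9, 1.7
No ties — each value takes its position as its rank.
Rank 4 → value 3.5.

3.5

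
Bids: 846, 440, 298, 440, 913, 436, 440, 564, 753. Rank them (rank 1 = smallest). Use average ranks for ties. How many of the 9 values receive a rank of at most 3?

2

Sorted (ascending): 298, 436, 440, 440, 440, 564, 753, 846, 913
The 3 values of 440 occupy positions 3–5 → average rank 4.
Ranks ≤ 3: {1, 2} → 2 values.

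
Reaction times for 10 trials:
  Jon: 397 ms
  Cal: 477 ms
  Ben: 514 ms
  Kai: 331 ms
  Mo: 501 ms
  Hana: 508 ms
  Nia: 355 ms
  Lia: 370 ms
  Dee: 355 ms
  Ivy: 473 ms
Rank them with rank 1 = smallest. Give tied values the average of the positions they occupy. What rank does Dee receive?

Sorted (ascending): 331, 355, 355, 370, 397, 473, 477, 501, 508, 514
The 2 values of 355 occupy positions 2–3 → average rank (2+3)/2 = 2.5.
Dee has value 355 ms → rank 2.5.

2.5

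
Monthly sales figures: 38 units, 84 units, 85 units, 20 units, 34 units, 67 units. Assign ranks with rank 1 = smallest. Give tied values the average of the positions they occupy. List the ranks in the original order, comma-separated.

3, 5, 6, 1, 2, 4

Sorted (ascending): 20, 34, 38, 67, 84, 85
No ties — each value takes its position as its rank.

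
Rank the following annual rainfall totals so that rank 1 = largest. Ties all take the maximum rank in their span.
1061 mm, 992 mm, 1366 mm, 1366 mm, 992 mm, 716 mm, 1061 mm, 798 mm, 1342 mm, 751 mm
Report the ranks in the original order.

Sorted (descending): 1366, 1366, 1342, 1061, 1061, 992, 992, 798, 751, 716
The 2 values of 1366 occupy positions 1–2 → each gets rank 2.
The 2 values of 1061 occupy positions 4–5 → each gets rank 5.
The 2 values of 992 occupy positions 6–7 → each gets rank 7.

5, 7, 2, 2, 7, 10, 5, 8, 3, 9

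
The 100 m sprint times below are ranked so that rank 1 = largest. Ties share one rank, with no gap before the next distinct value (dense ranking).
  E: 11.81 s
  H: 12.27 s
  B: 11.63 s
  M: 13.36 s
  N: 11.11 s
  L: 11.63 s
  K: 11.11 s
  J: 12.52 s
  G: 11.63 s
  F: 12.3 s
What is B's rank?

6

Sorted (descending): 13.36, 12.52, 12.3, 12.27, 11.81, 11.63, 11.63, 11.63, 11.11, 11.11
The 3 values of 11.63 share dense rank 6.
The 2 values of 11.11 share dense rank 7.
Remaining distinct values take the next consecutive integers.
B has value 11.63 s → rank 6.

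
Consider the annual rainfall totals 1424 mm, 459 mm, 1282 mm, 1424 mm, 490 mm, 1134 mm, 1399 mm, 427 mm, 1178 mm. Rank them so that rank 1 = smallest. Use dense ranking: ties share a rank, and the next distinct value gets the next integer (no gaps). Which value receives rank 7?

1399

Sorted (ascending): 427, 459, 490, 1134, 1178, 1282, 1399, 1424, 1424
The 2 values of 1424 share dense rank 8.
Remaining distinct values take the next consecutive integers.
Rank 7 → value 1399.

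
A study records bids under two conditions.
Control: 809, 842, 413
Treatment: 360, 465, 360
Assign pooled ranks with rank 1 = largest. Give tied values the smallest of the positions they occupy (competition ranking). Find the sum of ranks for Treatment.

Sorted (descending): 842, 809, 465, 413, 360, 360
The 2 values of 360 occupy positions 5–6 → each gets rank 5.
Treatment values → pooled ranks: 360→5, 465→3, 360→5
Rank sum = 5 + 3 + 5 = 13

13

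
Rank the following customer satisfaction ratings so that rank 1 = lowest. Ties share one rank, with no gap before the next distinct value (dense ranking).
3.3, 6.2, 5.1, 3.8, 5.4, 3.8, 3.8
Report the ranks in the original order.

Sorted (ascending): 3.3, 3.8, 3.8, 3.8, 5.1, 5.4, 6.2
The 3 values of 3.8 share dense rank 2.
Remaining distinct values take the next consecutive integers.

1, 5, 3, 2, 4, 2, 2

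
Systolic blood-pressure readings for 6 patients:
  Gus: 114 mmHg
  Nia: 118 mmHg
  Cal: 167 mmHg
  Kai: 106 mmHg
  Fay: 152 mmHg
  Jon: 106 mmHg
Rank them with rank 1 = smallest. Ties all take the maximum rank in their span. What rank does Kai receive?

Sorted (ascending): 106, 106, 114, 118, 152, 167
The 2 values of 106 occupy positions 1–2 → each gets rank 2.
Kai has value 106 mmHg → rank 2.

2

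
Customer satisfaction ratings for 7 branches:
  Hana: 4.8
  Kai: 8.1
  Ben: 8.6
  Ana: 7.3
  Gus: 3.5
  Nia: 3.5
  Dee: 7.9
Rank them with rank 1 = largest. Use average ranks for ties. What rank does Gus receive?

6.5

Sorted (descending): 8.6, 8.1, 7.9, 7.3, 4.8, 3.5, 3.5
The 2 values of 3.5 occupy positions 6–7 → average rank (6+7)/2 = 6.5.
Gus has value 3.5 → rank 6.5.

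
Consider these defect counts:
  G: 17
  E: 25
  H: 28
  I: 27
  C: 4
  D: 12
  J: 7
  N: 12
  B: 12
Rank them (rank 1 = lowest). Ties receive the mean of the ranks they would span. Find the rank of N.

4

Sorted (ascending): 4, 7, 12, 12, 12, 17, 25, 27, 28
The 3 values of 12 occupy positions 3–5 → average rank 4.
N has value 12 → rank 4.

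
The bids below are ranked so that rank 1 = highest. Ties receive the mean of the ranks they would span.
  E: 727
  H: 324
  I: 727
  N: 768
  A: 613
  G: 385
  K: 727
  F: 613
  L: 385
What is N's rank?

1

Sorted (descending): 768, 727, 727, 727, 613, 613, 385, 385, 324
The 3 values of 727 occupy positions 2–4 → average rank 3.
The 2 values of 613 occupy positions 5–6 → average rank (5+6)/2 = 5.5.
The 2 values of 385 occupy positions 7–8 → average rank (7+8)/2 = 7.5.
N has value 768 → rank 1.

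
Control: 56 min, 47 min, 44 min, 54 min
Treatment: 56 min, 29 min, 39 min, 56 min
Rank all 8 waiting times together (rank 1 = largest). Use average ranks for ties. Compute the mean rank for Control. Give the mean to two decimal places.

4.25

Sorted (descending): 56, 56, 56, 54, 47, 44, 39, 29
The 3 values of 56 occupy positions 1–3 → average rank 2.
Control values → pooled ranks: 56→2, 47→5, 44→6, 54→4
Mean rank = (2 + 5 + 6 + 4) / 4 = 4.25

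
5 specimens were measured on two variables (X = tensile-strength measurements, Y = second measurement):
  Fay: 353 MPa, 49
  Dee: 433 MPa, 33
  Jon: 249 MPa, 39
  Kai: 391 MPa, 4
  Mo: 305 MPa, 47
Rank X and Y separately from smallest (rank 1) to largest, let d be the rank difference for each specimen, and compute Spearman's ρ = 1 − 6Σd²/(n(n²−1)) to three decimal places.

Ranks of variable 1: 3, 5, 1, 4, 2
Ranks of variable 2: 5, 2, 3, 1, 4
d = r₁ − r₂: -2, 3, -2, 3, -2
d²: 4, 9, 4, 9, 4; Σd² = 30
ρ = 1 − 6·30/(5·24) = 1 − 180/120 = -0.500

-0.500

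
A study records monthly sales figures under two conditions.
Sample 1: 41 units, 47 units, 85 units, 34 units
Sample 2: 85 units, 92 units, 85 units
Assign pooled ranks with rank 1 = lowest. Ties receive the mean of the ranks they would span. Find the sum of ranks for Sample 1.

Sorted (ascending): 34, 41, 47, 85, 85, 85, 92
The 3 values of 85 occupy positions 4–6 → average rank 5.
Sample 1 values → pooled ranks: 41→2, 47→3, 85→5, 34→1
Rank sum = 2 + 3 + 5 + 1 = 11

11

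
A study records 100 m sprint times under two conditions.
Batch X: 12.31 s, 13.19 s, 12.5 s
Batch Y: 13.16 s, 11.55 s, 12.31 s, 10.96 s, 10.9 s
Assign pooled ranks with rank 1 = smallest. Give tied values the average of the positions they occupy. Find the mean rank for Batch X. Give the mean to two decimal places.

6.17

Sorted (ascending): 10.9, 10.96, 11.55, 12.31, 12.31, 12.5, 13.16, 13.19
The 2 values of 12.31 occupy positions 4–5 → average rank (4+5)/2 = 4.5.
Batch X values → pooled ranks: 12.31→4.5, 13.19→8, 12.5→6
Mean rank = (4.5 + 8 + 6) / 3 = 6.17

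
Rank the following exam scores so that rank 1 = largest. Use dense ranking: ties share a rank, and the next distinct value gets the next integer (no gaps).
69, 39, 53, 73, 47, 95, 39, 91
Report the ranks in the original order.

4, 7, 5, 3, 6, 1, 7, 2

Sorted (descending): 95, 91, 73, 69, 53, 47, 39, 39
The 2 values of 39 share dense rank 7.
Remaining distinct values take the next consecutive integers.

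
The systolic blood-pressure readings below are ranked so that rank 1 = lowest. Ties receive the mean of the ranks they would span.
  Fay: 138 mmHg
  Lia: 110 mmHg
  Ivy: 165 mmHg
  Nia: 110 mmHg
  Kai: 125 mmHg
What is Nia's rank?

1.5

Sorted (ascending): 110, 110, 125, 138, 165
The 2 values of 110 occupy positions 1–2 → average rank (1+2)/2 = 1.5.
Nia has value 110 mmHg → rank 1.5.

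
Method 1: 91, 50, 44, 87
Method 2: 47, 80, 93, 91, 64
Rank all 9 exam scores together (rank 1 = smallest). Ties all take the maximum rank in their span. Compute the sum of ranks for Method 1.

Sorted (ascending): 44, 47, 50, 64, 80, 87, 91, 91, 93
The 2 values of 91 occupy positions 7–8 → each gets rank 8.
Method 1 values → pooled ranks: 91→8, 50→3, 44→1, 87→6
Rank sum = 8 + 3 + 1 + 6 = 18

18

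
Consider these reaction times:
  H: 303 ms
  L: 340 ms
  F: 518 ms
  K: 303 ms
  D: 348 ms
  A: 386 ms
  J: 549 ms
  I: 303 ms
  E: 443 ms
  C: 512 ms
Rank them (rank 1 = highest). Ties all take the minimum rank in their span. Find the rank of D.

6

Sorted (descending): 549, 518, 512, 443, 386, 348, 340, 303, 303, 303
The 3 values of 303 occupy positions 8–10 → each gets rank 8.
D has value 348 ms → rank 6.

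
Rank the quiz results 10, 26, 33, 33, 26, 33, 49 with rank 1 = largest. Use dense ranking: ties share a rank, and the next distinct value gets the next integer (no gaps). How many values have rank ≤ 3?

6

Sorted (descending): 49, 33, 33, 33, 26, 26, 10
The 3 values of 33 share dense rank 2.
The 2 values of 26 share dense rank 3.
Remaining distinct values take the next consecutive integers.
Ranks ≤ 3: {1, 2, 2, 2, 3, 3} → 6 values.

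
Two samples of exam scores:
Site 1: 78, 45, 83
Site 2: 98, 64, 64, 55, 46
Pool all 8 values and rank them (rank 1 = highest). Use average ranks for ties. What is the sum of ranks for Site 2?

23

Sorted (descending): 98, 83, 78, 64, 64, 55, 46, 45
The 2 values of 64 occupy positions 4–5 → average rank (4+5)/2 = 4.5.
Site 2 values → pooled ranks: 98→1, 64→4.5, 64→4.5, 55→6, 46→7
Rank sum = 1 + 4.5 + 4.5 + 6 + 7 = 23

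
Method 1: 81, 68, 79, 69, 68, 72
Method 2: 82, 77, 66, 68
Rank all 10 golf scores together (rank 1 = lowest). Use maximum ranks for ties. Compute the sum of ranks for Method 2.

Sorted (ascending): 66, 68, 68, 68, 69, 72, 77, 79, 81, 82
The 3 values of 68 occupy positions 2–4 → each gets rank 4.
Method 2 values → pooled ranks: 82→10, 77→7, 66→1, 68→4
Rank sum = 10 + 7 + 1 + 4 = 22

22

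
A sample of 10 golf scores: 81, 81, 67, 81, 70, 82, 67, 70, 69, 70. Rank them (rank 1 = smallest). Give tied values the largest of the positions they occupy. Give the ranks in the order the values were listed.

9, 9, 2, 9, 6, 10, 2, 6, 3, 6

Sorted (ascending): 67, 67, 69, 70, 70, 70, 81, 81, 81, 82
The 2 values of 67 occupy positions 1–2 → each gets rank 2.
The 3 values of 70 occupy positions 4–6 → each gets rank 6.
The 3 values of 81 occupy positions 7–9 → each gets rank 9.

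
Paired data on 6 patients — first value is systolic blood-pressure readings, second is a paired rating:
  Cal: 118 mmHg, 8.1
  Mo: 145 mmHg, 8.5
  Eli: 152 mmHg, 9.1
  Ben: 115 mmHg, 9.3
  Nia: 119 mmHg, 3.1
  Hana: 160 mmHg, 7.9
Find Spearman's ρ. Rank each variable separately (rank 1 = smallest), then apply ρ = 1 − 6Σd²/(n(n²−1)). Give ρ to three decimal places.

-0.314

Ranks of variable 1: 2, 4, 5, 1, 3, 6
Ranks of variable 2: 3, 4, 5, 6, 1, 2
d = r₁ − r₂: -1, 0, 0, -5, 2, 4
d²: 1, 0, 0, 25, 4, 16; Σd² = 46
ρ = 1 − 6·46/(6·35) = 1 − 276/210 = -0.314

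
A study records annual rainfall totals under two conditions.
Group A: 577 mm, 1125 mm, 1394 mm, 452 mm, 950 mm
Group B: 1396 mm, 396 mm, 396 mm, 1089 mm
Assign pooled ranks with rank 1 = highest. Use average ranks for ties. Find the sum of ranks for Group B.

Sorted (descending): 1396, 1394, 1125, 1089, 950, 577, 452, 396, 396
The 2 values of 396 occupy positions 8–9 → average rank (8+9)/2 = 8.5.
Group B values → pooled ranks: 1396→1, 396→8.5, 396→8.5, 1089→4
Rank sum = 1 + 8.5 + 8.5 + 4 = 22

22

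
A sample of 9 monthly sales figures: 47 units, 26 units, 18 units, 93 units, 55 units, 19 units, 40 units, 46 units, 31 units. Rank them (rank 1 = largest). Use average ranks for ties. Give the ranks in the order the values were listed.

3, 7, 9, 1, 2, 8, 5, 4, 6

Sorted (descending): 93, 55, 47, 46, 40, 31, 26, 19, 18
No ties — each value takes its position as its rank.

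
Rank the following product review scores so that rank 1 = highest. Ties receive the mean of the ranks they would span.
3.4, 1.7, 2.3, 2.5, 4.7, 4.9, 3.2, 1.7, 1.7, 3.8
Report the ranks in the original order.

4, 9, 7, 6, 2, 1, 5, 9, 9, 3

Sorted (descending): 4.9, 4.7, 3.8, 3.4, 3.2, 2.5, 2.3, 1.7, 1.7, 1.7
The 3 values of 1.7 occupy positions 8–10 → average rank 9.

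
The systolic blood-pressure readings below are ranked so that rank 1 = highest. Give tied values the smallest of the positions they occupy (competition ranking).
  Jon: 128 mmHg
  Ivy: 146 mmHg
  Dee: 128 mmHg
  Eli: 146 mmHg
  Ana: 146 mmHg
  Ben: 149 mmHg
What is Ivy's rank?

Sorted (descending): 149, 146, 146, 146, 128, 128
The 3 values of 146 occupy positions 2–4 → each gets rank 2.
The 2 values of 128 occupy positions 5–6 → each gets rank 5.
Ivy has value 146 mmHg → rank 2.

2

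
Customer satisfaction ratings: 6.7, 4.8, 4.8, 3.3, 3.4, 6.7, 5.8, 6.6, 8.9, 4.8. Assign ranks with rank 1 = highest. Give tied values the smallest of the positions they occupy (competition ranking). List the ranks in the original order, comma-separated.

2, 6, 6, 10, 9, 2, 5, 4, 1, 6

Sorted (descending): 8.9, 6.7, 6.7, 6.6, 5.8, 4.8, 4.8, 4.8, 3.4, 3.3
The 2 values of 6.7 occupy positions 2–3 → each gets rank 2.
The 3 values of 4.8 occupy positions 6–8 → each gets rank 6.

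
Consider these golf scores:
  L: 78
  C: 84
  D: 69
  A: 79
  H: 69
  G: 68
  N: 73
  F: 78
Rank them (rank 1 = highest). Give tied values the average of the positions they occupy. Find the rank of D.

Sorted (descending): 84, 79, 78, 78, 73, 69, 69, 68
The 2 values of 78 occupy positions 3–4 → average rank (3+4)/2 = 3.5.
The 2 values of 69 occupy positions 6–7 → average rank (6+7)/2 = 6.5.
D has value 69 → rank 6.5.

6.5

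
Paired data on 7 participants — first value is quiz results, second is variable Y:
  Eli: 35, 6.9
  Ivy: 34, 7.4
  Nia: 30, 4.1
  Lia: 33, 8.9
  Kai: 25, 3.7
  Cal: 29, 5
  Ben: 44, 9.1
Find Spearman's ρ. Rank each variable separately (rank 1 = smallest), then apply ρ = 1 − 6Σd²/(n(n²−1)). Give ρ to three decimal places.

0.821

Ranks of variable 1: 6, 5, 3, 4, 1, 2, 7
Ranks of variable 2: 4, 5, 2, 6, 1, 3, 7
d = r₁ − r₂: 2, 0, 1, -2, 0, -1, 0
d²: 4, 0, 1, 4, 0, 1, 0; Σd² = 10
ρ = 1 − 6·10/(7·48) = 1 − 60/336 = 0.821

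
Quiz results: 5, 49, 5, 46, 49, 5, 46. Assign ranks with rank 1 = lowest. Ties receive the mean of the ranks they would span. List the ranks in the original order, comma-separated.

Sorted (ascending): 5, 5, 5, 46, 46, 49, 49
The 3 values of 5 occupy positions 1–3 → average rank 2.
The 2 values of 46 occupy positions 4–5 → average rank (4+5)/2 = 4.5.
The 2 values of 49 occupy positions 6–7 → average rank (6+7)/2 = 6.5.

2, 6.5, 2, 4.5, 6.5, 2, 4.5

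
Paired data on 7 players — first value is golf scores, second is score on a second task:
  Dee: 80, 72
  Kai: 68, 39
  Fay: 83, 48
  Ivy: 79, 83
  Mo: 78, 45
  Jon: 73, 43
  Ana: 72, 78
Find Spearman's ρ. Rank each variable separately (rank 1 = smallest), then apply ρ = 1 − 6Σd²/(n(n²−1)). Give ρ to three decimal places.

0.429

Ranks of variable 1: 6, 1, 7, 5, 4, 3, 2
Ranks of variable 2: 5, 1, 4, 7, 3, 2, 6
d = r₁ − r₂: 1, 0, 3, -2, 1, 1, -4
d²: 1, 0, 9, 4, 1, 1, 16; Σd² = 32
ρ = 1 − 6·32/(7·48) = 1 − 192/336 = 0.429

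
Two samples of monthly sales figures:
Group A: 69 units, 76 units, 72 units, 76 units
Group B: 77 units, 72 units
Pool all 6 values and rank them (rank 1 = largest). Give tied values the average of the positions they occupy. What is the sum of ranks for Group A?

Sorted (descending): 77, 76, 76, 72, 72, 69
The 2 values of 76 occupy positions 2–3 → average rank (2+3)/2 = 2.5.
The 2 values of 72 occupy positions 4–5 → average rank (4+5)/2 = 4.5.
Group A values → pooled ranks: 69→6, 76→2.5, 72→4.5, 76→2.5
Rank sum = 6 + 2.5 + 4.5 + 2.5 = 15.5

15.5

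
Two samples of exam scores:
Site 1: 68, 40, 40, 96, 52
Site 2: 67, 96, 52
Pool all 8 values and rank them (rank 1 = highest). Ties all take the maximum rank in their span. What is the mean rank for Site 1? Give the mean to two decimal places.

Sorted (descending): 96, 96, 68, 67, 52, 52, 40, 40
The 2 values of 96 occupy positions 1–2 → each gets rank 2.
The 2 values of 52 occupy positions 5–6 → each gets rank 6.
The 2 values of 40 occupy positions 7–8 → each gets rank 8.
Site 1 values → pooled ranks: 68→3, 40→8, 40→8, 96→2, 52→6
Mean rank = (3 + 8 + 8 + 2 + 6) / 5 = 5.40

5.40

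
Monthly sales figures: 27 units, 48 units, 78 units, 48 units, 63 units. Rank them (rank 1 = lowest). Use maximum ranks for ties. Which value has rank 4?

Sorted (ascending): 27, 48, 48, 63, 78
The 2 values of 48 occupy positions 2–3 → each gets rank 3.
Rank 4 → value 63.

63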